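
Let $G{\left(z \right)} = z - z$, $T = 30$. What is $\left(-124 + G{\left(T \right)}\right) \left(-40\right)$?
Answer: $4960$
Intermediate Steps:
$G{\left(z \right)} = 0$
$\left(-124 + G{\left(T \right)}\right) \left(-40\right) = \left(-124 + 0\right) \left(-40\right) = \left(-124\right) \left(-40\right) = 4960$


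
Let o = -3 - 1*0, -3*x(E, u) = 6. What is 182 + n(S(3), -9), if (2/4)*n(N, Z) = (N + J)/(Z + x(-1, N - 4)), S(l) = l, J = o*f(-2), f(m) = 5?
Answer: 2026/11 ≈ 184.18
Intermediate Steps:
x(E, u) = -2 (x(E, u) = -⅓*6 = -2)
o = -3 (o = -3 + 0 = -3)
J = -15 (J = -3*5 = -15)
n(N, Z) = 2*(-15 + N)/(-2 + Z) (n(N, Z) = 2*((N - 15)/(Z - 2)) = 2*((-15 + N)/(-2 + Z)) = 2*(-15 + N)/(-2 + Z))
182 + n(S(3), -9) = 182 + 2*(-15 + 3)/(-2 - 9) = 182 + 2*(-12)/(-11) = 182 + 2*(-1/11)*(-12) = 182 + 24/11 = 2026/11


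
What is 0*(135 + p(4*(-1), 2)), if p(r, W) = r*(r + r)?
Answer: 0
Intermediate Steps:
p(r, W) = 2*r**2 (p(r, W) = r*(2*r) = 2*r**2)
0*(135 + p(4*(-1), 2)) = 0*(135 + 2*(4*(-1))**2) = 0*(135 + 2*(-4)**2) = 0*(135 + 2*16) = 0*(135 + 32) = 0*167 = 0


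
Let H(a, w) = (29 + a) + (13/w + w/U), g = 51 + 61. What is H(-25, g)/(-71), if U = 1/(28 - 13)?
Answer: -188621/7952 ≈ -23.720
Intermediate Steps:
U = 1/15 ≈ 0.066667
g = 112
H(a, w) = 29 + a + 13/w + 15*w (H(a, w) = (29 + a) + (13/w + w/(1/15)) = (29 + a) + (13/w + w*15) = (29 + a) + (13/w + 15*w) = 29 + a + 13/w + 15*w)
H(-25, g)/(-71) = (29 - 25 + 13/112 + 15*112)/(-71) = -(29 - 25 + 13*(1/112) + 1680)/71 = -(29 - 25 + 13/112 + 1680)/71 = -1/71*188621/112 = -188621/7952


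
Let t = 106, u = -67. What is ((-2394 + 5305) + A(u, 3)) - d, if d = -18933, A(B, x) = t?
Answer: 21950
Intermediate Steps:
A(B, x) = 106
((-2394 + 5305) + A(u, 3)) - d = ((-2394 + 5305) + 106) - 1*(-18933) = (2911 + 106) + 18933 = 3017 + 18933 = 21950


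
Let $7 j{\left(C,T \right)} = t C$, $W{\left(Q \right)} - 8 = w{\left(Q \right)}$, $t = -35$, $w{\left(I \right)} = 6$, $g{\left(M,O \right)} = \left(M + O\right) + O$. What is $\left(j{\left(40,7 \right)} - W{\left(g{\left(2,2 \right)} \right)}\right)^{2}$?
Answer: $45796$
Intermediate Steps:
$g{\left(M,O \right)} = M + 2 O$
$W{\left(Q \right)} = 14$ ($W{\left(Q \right)} = 8 + 6 = 14$)
$j{\left(C,T \right)} = - 5 C$ ($j{\left(C,T \right)} = \frac{\left(-35\right) C}{7} = - 5 C$)
$\left(j{\left(40,7 \right)} - W{\left(g{\left(2,2 \right)} \right)}\right)^{2} = \left(\left(-5\right) 40 - 14\right)^{2} = \left(-200 - 14\right)^{2} = \left(-214\right)^{2} = 45796$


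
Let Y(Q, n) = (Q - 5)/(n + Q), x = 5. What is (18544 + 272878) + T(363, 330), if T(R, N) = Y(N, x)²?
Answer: 1308197583/4489 ≈ 2.9142e+5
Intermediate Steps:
Y(Q, n) = (-5 + Q)/(Q + n)
T(R, N) = (-5 + N)²/(5 + N)² (T(R, N) = ((-5 + N)/(N + 5))² = ((-5 + N)/(5 + N))² = (-5 + N)²/(5 + N)²)
(18544 + 272878) + T(363, 330) = (18544 + 272878) + (-5 + 330)²/(5 + 330)² = 291422 + 325²/335² = 291422 + 105625*(1/112225) = 291422 + 4225/4489 = 1308197583/4489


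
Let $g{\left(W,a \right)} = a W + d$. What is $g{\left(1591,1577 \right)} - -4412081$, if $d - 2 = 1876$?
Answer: $6922966$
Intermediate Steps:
$d = 1878$ ($d = 2 + 1876 = 1878$)
$g{\left(W,a \right)} = 1878 + W a$ ($g{\left(W,a \right)} = a W + 1878 = W a + 1878 = 1878 + W a$)
$g{\left(1591,1577 \right)} - -4412081 = \left(1878 + 1591 \cdot 1577\right) - -4412081 = \left(1878 + 2509007\right) + 4412081 = 2510885 + 4412081 = 6922966$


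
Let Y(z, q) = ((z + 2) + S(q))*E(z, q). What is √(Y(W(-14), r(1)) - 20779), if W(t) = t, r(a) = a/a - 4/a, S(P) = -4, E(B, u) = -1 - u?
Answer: I*√20811 ≈ 144.26*I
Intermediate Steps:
r(a) = 1 - 4/a
Y(z, q) = (-1 - q)*(-2 + z) (Y(z, q) = ((z + 2) - 4)*(-1 - q) = ((2 + z) - 4)*(-1 - q) = (-2 + z)*(-1 - q) = (-1 - q)*(-2 + z))
√(Y(W(-14), r(1)) - 20779) = √(-(1 + (-4 + 1)/1)*(-2 - 14) - 20779) = √(-1*(1 + 1*(-3))*(-16) - 20779) = √(-1*(1 - 3)*(-16) - 20779) = √(-1*(-2)*(-16) - 20779) = √(-32 - 20779) = √(-20811) = I*√20811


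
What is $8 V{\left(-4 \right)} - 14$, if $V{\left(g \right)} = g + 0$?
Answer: $-46$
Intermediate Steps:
$V{\left(g \right)} = g$
$8 V{\left(-4 \right)} - 14 = 8 \left(-4\right) - 14 = -32 - 14 = -46$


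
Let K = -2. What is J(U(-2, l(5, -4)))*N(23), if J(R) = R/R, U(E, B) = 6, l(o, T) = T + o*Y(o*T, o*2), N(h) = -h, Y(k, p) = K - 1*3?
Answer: -23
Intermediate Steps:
Y(k, p) = -5 (Y(k, p) = -2 - 1*3 = -2 - 3 = -5)
l(o, T) = T - 5*o (l(o, T) = T + o*(-5) = T - 5*o)
J(R) = 1
J(U(-2, l(5, -4)))*N(23) = 1*(-1*23) = 1*(-23) = -23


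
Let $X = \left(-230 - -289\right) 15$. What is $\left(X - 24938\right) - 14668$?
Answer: $-38721$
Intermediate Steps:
$X = 885$ ($X = \left(-230 + 289\right) 15 = 59 \cdot 15 = 885$)
$\left(X - 24938\right) - 14668 = \left(885 - 24938\right) - 14668 = -24053 - 14668 = -38721$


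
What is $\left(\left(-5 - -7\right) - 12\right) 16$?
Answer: $-160$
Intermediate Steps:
$\left(\left(-5 - -7\right) - 12\right) 16 = \left(\left(-5 + 7\right) - 12\right) 16 = \left(2 - 12\right) 16 = \left(-10\right) 16 = -160$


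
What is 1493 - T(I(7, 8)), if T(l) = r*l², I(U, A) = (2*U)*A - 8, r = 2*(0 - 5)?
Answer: 109653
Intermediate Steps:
r = -10 (r = 2*(-5) = -10)
I(U, A) = -8 + 2*A*U (I(U, A) = 2*A*U - 8 = -8 + 2*A*U)
T(l) = -10*l²
1493 - T(I(7, 8)) = 1493 - (-10)*(-8 + 2*8*7)² = 1493 - (-10)*(-8 + 112)² = 1493 - (-10)*104² = 1493 - (-10)*10816 = 1493 - 1*(-108160) = 1493 + 108160 = 109653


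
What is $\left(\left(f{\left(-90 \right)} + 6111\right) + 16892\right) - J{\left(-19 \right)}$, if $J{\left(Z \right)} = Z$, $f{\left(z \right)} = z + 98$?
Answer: $23030$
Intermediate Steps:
$f{\left(z \right)} = 98 + z$
$\left(\left(f{\left(-90 \right)} + 6111\right) + 16892\right) - J{\left(-19 \right)} = \left(\left(\left(98 - 90\right) + 6111\right) + 16892\right) - -19 = \left(\left(8 + 6111\right) + 16892\right) + 19 = \left(6119 + 16892\right) + 19 = 23011 + 19 = 23030$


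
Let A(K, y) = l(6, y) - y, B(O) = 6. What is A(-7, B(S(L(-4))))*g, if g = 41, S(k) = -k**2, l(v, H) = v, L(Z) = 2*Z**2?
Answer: 0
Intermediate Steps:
A(K, y) = 6 - y
A(-7, B(S(L(-4))))*g = (6 - 1*6)*41 = (6 - 6)*41 = 0*41 = 0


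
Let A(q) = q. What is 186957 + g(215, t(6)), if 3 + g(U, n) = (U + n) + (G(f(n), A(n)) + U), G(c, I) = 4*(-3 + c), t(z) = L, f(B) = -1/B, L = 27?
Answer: 5059769/27 ≈ 1.8740e+5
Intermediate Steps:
t(z) = 27
G(c, I) = -12 + 4*c
g(U, n) = -15 + n - 4/n + 2*U (g(U, n) = -3 + ((U + n) + ((-12 + 4*(-1/n)) + U)) = -3 + ((U + n) + ((-12 - 4/n) + U)) = -3 + ((U + n) + (-12 + U - 4/n)) = -3 + (-12 + n - 4/n + 2*U) = -15 + n - 4/n + 2*U)
186957 + g(215, t(6)) = 186957 + (-15 + 27 - 4/27 + 2*215) = 186957 + (-15 + 27 - 4*1/27 + 430) = 186957 + (-15 + 27 - 4/27 + 430) = 186957 + 11930/27 = 5059769/27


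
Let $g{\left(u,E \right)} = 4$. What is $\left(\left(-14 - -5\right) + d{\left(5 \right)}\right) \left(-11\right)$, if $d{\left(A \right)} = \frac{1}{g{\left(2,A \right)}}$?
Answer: $\frac{385}{4} \approx 96.25$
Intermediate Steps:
$d{\left(A \right)} = \frac{1}{4}$
$\left(\left(-14 - -5\right) + d{\left(5 \right)}\right) \left(-11\right) = \left(\left(-14 - -5\right) + \frac{1}{4}\right) \left(-11\right) = \left(\left(-14 + 5\right) + \frac{1}{4}\right) \left(-11\right) = \left(-9 + \frac{1}{4}\right) \left(-11\right) = \left(- \frac{35}{4}\right) \left(-11\right) = \frac{385}{4}$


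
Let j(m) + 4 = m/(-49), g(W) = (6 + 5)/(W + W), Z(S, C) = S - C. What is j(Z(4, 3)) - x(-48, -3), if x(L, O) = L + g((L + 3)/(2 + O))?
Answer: 193411/4410 ≈ 43.857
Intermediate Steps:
g(W) = 11/(2*W) (g(W) = 11/((2*W)) = 11*(1/(2*W)) = 11/(2*W))
j(m) = -4 - m/49 (j(m) = -4 + m/(-49) = -4 + m*(-1/49) = -4 - m/49)
x(L, O) = L + 11*(2 + O)/(2*(3 + L)) (x(L, O) = L + 11/(2*(((L + 3)/(2 + O)))) = L + 11/(2*(((3 + L)/(2 + O)))) = L + 11*((2 + O)/(3 + L))/2 = L + 11*(2 + O)/(2*(3 + L)))
j(Z(4, 3)) - x(-48, -3) = (-4 - (4 - 1*3)/49) - (11 + (11/2)*(-3) - 48*(3 - 48))/(3 - 48) = (-4 - (4 - 3)/49) - (11 - 33/2 - 48*(-45))/(-45) = (-4 - 1/49*1) - (-1)*(11 - 33/2 + 2160)/45 = (-4 - 1/49) - (-1)*4309/(45*2) = -197/49 - 1*(-4309/90) = -197/49 + 4309/90 = 193411/4410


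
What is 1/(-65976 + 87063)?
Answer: 1/21087 ≈ 4.7423e-5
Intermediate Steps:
1/(-65976 + 87063) = 1/21087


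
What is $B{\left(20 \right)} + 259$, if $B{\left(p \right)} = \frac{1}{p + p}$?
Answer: $\frac{10361}{40} \approx 259.02$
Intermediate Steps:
$B{\left(p \right)} = \frac{1}{2 p}$
$B{\left(20 \right)} + 259 = \frac{1}{2 \cdot 20} + 259 = \frac{1}{2} \cdot \frac{1}{20} + 259 = \frac{1}{40} + 259 = \frac{10361}{40}$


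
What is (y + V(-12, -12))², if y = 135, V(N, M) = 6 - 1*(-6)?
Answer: 21609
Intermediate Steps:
V(N, M) = 12 (V(N, M) = 6 + 6 = 12)
(y + V(-12, -12))² = (135 + 12)² = 147² = 21609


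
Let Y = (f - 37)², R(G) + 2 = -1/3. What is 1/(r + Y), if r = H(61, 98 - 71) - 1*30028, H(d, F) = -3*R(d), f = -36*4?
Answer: 1/2740 ≈ 0.00036496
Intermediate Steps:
f = -144
R(G) = -7/3 (R(G) = -2 - 1/3 = -2 - 1*⅓ = -2 - ⅓ = -7/3)
H(d, F) = 7 (H(d, F) = -3*(-7/3) = 7)
Y = 32761 (Y = (-144 - 37)² = (-181)² = 32761)
r = -30021 (r = 7 - 1*30028 = 7 - 30028 = -30021)
1/(r + Y) = 1/(-30021 + 32761) = 1/2740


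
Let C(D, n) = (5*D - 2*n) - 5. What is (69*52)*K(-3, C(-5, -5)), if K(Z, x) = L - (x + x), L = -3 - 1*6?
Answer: 111228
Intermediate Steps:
C(D, n) = -5 - 2*n + 5*D (C(D, n) = (-2*n + 5*D) - 5 = -5 - 2*n + 5*D)
L = -9 (L = -3 - 6 = -9)
K(Z, x) = -9 - 2*x (K(Z, x) = -9 - (x + x) = -9 - 2*x)
(69*52)*K(-3, C(-5, -5)) = (69*52)*(-9 - 2*(-5 - 2*(-5) + 5*(-5))) = 3588*(-9 - 2*(-5 + 10 - 25)) = 3588*(-9 - 2*(-20)) = 3588*(-9 + 40) = 3588*31 = 111228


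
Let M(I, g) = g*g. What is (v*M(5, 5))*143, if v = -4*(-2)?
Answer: 28600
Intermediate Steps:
M(I, g) = g²
v = 8
(v*M(5, 5))*143 = (8*5²)*143 = (8*25)*143 = 200*143 = 28600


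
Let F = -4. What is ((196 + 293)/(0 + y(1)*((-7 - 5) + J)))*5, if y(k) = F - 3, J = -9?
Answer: 815/49 ≈ 16.633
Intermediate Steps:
y(k) = -7 (y(k) = -4 - 3 = -7)
((196 + 293)/(0 + y(1)*((-7 - 5) + J)))*5 = ((196 + 293)/(0 - 7*((-7 - 5) - 9)))*5 = (489/(0 - 7*(-12 - 9)))*5 = (489/(0 - 7*(-21)))*5 = (489/(0 + 147))*5 = (489/147)*5 = (489*(1/147))*5 = (163/49)*5 = 815/49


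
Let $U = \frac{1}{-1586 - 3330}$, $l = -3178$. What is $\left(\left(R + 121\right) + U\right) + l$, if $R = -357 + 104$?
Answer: $- \frac{16271961}{4916} \approx -3310.0$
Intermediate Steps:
$R = -253$
$U = - \frac{1}{4916}$ ($U = \frac{1}{-4916} = - \frac{1}{4916} \approx -0.00020342$)
$\left(\left(R + 121\right) + U\right) + l = \left(\left(-253 + 121\right) - \frac{1}{4916}\right) - 3178 = \left(-132 - \frac{1}{4916}\right) - 3178 = - \frac{648913}{4916} - 3178 = - \frac{16271961}{4916}$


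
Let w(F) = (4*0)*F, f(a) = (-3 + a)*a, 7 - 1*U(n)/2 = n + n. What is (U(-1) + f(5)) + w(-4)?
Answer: 28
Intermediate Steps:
U(n) = 14 - 4*n (U(n) = 14 - 2*(n + n) = 14 - 4*n)
f(a) = a*(-3 + a)
w(F) = 0 (w(F) = 0*F = 0)
(U(-1) + f(5)) + w(-4) = ((14 - 4*(-1)) + 5*(-3 + 5)) + 0 = ((14 + 4) + 5*2) + 0 = (18 + 10) + 0 = 28 + 0 = 28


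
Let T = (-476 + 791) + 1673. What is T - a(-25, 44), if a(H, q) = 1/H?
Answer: 49701/25 ≈ 1988.0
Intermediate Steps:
T = 1988 (T = 315 + 1673 = 1988)
T - a(-25, 44) = 1988 - 1/(-25) = 1988 - 1*(-1/25) = 1988 + 1/25 = 49701/25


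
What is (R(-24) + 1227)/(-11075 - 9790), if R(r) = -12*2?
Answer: -401/6955 ≈ -0.057656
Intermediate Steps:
R(r) = -24
(R(-24) + 1227)/(-11075 - 9790) = (-24 + 1227)/(-11075 - 9790) = 1203/(-20865) = 1203*(-1/20865) = -401/6955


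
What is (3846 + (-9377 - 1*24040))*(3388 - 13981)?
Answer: 313245603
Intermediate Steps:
(3846 + (-9377 - 1*24040))*(3388 - 13981) = (3846 + (-9377 - 24040))*(-10593) = (3846 - 33417)*(-10593) = -29571*(-10593) = 313245603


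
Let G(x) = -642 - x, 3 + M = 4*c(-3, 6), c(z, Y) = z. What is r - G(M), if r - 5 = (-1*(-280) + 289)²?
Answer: 324393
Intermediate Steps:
M = -15 (M = -3 + 4*(-3) = -3 - 12 = -15)
r = 323766 (r = 5 + (-1*(-280) + 289)² = 5 + (280 + 289)² = 5 + 569² = 5 + 323761 = 323766)
r - G(M) = 323766 - (-642 - 1*(-15)) = 323766 - (-642 + 15) = 323766 - 1*(-627) = 323766 + 627 = 324393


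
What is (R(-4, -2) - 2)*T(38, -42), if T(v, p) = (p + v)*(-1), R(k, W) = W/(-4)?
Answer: -6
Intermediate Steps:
R(k, W) = -W/4 (R(k, W) = W*(-1/4) = -W/4)
T(v, p) = -p - v
(R(-4, -2) - 2)*T(38, -42) = (-1/4*(-2) - 2)*(-1*(-42) - 1*38) = (1/2 - 2)*(42 - 38) = -3/2*4 = -6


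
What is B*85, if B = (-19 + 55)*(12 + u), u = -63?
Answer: -156060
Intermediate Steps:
B = -1836 (B = (-19 + 55)*(12 - 63) = 36*(-51) = -1836)
B*85 = -1836*85 = -156060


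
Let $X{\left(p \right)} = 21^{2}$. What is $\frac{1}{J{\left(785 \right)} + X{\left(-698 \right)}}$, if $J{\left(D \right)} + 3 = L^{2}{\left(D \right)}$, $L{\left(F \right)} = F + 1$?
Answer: $\frac{1}{618234} \approx 1.6175 \cdot 10^{-6}$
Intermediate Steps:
$L{\left(F \right)} = 1 + F$
$X{\left(p \right)} = 441$
$J{\left(D \right)} = -3 + \left(1 + D\right)^{2}$
$\frac{1}{J{\left(785 \right)} + X{\left(-698 \right)}} = \frac{1}{\left(-3 + \left(1 + 785\right)^{2}\right) + 441} = \frac{1}{\left(-3 + 786^{2}\right) + 441} = \frac{1}{\left(-3 + 617796\right) + 441} = \frac{1}{617793 + 441} = \frac{1}{618234}$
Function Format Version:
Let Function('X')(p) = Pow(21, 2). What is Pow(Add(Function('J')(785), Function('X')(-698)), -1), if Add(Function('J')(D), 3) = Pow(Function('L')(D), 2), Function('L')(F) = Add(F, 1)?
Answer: Rational(1, 618234) ≈ 1.6175e-6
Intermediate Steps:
Function('L')(F) = Add(1, F)
Function('X')(p) = 441
Function('J')(D) = Add(-3, Pow(Add(1, D), 2))
Pow(Add(Function('J')(785), Function('X')(-698)), -1) = Pow(Add(Add(-3, Pow(Add(1, 785), 2)), 441), -1) = Pow(Add(Add(-3, Pow(786, 2)), 441), -1) = Pow(Add(Add(-3, 617796), 441), -1) = Pow(Add(617793, 441), -1) = Pow(618234, -1) = Rational(1, 618234)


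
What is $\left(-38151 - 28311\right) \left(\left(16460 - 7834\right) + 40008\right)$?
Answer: $-3232312908$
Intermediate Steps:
$\left(-38151 - 28311\right) \left(\left(16460 - 7834\right) + 40008\right) = - 66462 \left(\left(16460 - 7834\right) + 40008\right) = - 66462 \left(8626 + 40008\right) = \left(-66462\right) 48634 = -3232312908$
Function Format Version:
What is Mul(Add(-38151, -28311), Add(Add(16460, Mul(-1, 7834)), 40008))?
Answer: -3232312908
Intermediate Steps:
Mul(Add(-38151, -28311), Add(Add(16460, Mul(-1, 7834)), 40008)) = Mul(-66462, Add(Add(16460, -7834), 40008)) = Mul(-66462, Add(8626, 40008)) = Mul(-66462, 48634) = -3232312908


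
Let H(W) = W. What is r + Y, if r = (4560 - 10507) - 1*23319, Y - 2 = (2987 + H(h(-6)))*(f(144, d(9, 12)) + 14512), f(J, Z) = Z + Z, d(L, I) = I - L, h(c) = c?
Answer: 43248894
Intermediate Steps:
f(J, Z) = 2*Z
Y = 43278160 (Y = 2 + (2987 - 6)*(2*(12 - 1*9) + 14512) = 2 + 2981*(2*(12 - 9) + 14512) = 2 + 2981*(2*3 + 14512) = 2 + 2981*(6 + 14512) = 2 + 2981*14518 = 2 + 43278158 = 43278160)
r = -29266 (r = -5947 - 23319 = -29266)
r + Y = -29266 + 43278160 = 43248894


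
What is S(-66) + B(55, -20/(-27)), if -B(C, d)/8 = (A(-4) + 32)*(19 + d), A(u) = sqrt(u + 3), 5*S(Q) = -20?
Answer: -136556/27 - 4264*I/27 ≈ -5057.6 - 157.93*I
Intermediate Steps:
S(Q) = -4 (S(Q) = (1/5)*(-20) = -4)
A(u) = sqrt(3 + u)
B(C, d) = -8*(19 + d)*(32 + I) (B(C, d) = -8*(sqrt(3 - 4) + 32)*(19 + d) = -8*(sqrt(-1) + 32)*(19 + d) = -8*(I + 32)*(19 + d) = -8*(32 + I)*(19 + d) = -8*(19 + d)*(32 + I))
S(-66) + B(55, -20/(-27)) = -4 + (-4864 - 152*I - 8*(-20/(-27))*(32 + I)) = -4 + (-4864 - 152*I - 8*(-20*(-1/27))*(32 + I)) = -4 + (-4864 - 152*I - 8*20/27*(32 + I)) = -4 + (-4864 - 152*I + (-5120/27 - 160*I/27)) = -4 + (-136448/27 - 4264*I/27) = -136556/27 - 4264*I/27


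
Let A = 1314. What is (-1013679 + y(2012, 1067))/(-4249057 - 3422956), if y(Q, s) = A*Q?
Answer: -1630089/7672013 ≈ -0.21247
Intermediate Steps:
y(Q, s) = 1314*Q
(-1013679 + y(2012, 1067))/(-4249057 - 3422956) = (-1013679 + 1314*2012)/(-4249057 - 3422956) = (-1013679 + 2643768)/(-7672013) = 1630089*(-1/7672013) = -1630089/7672013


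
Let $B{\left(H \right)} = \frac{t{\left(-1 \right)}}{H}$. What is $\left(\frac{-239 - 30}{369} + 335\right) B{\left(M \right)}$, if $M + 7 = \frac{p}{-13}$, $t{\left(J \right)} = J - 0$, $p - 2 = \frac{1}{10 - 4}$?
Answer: $\frac{246692}{5289} \approx 46.642$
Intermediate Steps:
$p = \frac{13}{6}$ ($p = 2 + \frac{1}{10 - 4} = 2 + \frac{1}{6} = \frac{13}{6} \approx 2.1667$)
$t{\left(J \right)} = J$ ($t{\left(J \right)} = J + 0 = J$)
$M = - \frac{43}{6}$ ($M = -7 + \frac{13}{6 \left(-13\right)} = -7 + \frac{13}{6} \left(- \frac{1}{13}\right) = -7 - \frac{1}{6} = - \frac{43}{6} \approx -7.1667$)
$B{\left(H \right)} = - \frac{1}{H}$
$\left(\frac{-239 - 30}{369} + 335\right) B{\left(M \right)} = \left(\frac{-239 - 30}{369} + 335\right) \left(- \frac{1}{- \frac{43}{6}}\right) = \left(\left(-239 - 30\right) \frac{1}{369} + 335\right) \left(\left(-1\right) \left(- \frac{6}{43}\right)\right) = \left(\left(-269\right) \frac{1}{369} + 335\right) \frac{6}{43} = \left(- \frac{269}{369} + 335\right) \frac{6}{43} = \frac{123346}{369} \cdot \frac{6}{43} = \frac{246692}{5289}$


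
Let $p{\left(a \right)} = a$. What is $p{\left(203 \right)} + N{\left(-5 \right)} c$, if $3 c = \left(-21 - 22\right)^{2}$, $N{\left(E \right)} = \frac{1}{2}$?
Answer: $\frac{3067}{6} \approx 511.17$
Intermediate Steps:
$N{\left(E \right)} = \frac{1}{2}$
$c = \frac{1849}{3}$ ($c = \frac{\left(-21 - 22\right)^{2}}{3} = \frac{\left(-43\right)^{2}}{3} = \frac{1}{3} \cdot 1849 = \frac{1849}{3} \approx 616.33$)
$p{\left(203 \right)} + N{\left(-5 \right)} c = 203 + \frac{1}{2} \cdot \frac{1849}{3} = 203 + \frac{1849}{6} = \frac{3067}{6}$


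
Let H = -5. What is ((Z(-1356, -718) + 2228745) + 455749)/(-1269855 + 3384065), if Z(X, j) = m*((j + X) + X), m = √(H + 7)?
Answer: 1342247/1057105 - 49*√2/30203 ≈ 1.2674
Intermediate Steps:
m = √2 (m = √(-5 + 7) = √2 ≈ 1.4142)
Z(X, j) = √2*(j + 2*X) (Z(X, j) = √2*((j + X) + X) = √2*((X + j) + X) = √2*(j + 2*X))
((Z(-1356, -718) + 2228745) + 455749)/(-1269855 + 3384065) = ((√2*(-718 + 2*(-1356)) + 2228745) + 455749)/(-1269855 + 3384065) = ((√2*(-718 - 2712) + 2228745) + 455749)/2114210 = ((√2*(-3430) + 2228745) + 455749)*(1/2114210) = ((-3430*√2 + 2228745) + 455749)*(1/2114210) = ((2228745 - 3430*√2) + 455749)*(1/2114210) = (2684494 - 3430*√2)*(1/2114210) = 1342247/1057105 - 49*√2/30203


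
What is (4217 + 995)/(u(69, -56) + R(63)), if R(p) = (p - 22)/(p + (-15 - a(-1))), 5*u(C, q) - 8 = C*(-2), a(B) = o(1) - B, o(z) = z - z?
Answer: -244964/1181 ≈ -207.42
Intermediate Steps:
o(z) = 0
a(B) = -B (a(B) = 0 - B = -B)
u(C, q) = 8/5 - 2*C/5 (u(C, q) = 8/5 + (C*(-2))/5 = 8/5 + (-2*C)/5 = 8/5 - 2*C/5)
R(p) = (-22 + p)/(-16 + p) (R(p) = (p - 22)/(p + (-15 - (-1)*(-1))) = (-22 + p)/(p + (-15 - 1*1)) = (-22 + p)/(p + (-15 - 1)) = (-22 + p)/(p - 16) = (-22 + p)/(-16 + p))
(4217 + 995)/(u(69, -56) + R(63)) = (4217 + 995)/((8/5 - 2/5*69) + (-22 + 63)/(-16 + 63)) = 5212/((8/5 - 138/5) + 41/47) = 5212/(-26 + (1/47)*41) = 5212/(-26 + 41/47) = 5212/(-1181/47) = 5212*(-47/1181) = -244964/1181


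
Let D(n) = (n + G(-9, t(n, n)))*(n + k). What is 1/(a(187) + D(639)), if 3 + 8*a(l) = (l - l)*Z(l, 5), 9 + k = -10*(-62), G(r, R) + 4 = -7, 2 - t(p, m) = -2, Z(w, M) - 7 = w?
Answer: 8/6279997 ≈ 1.2739e-6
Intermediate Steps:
Z(w, M) = 7 + w
t(p, m) = 4 (t(p, m) = 2 - 1*(-2) = 2 + 2 = 4)
G(r, R) = -11 (G(r, R) = -4 - 7 = -11)
k = 611 (k = -9 - 10*(-62) = -9 + 620 = 611)
D(n) = (-11 + n)*(611 + n) (D(n) = (n - 11)*(n + 611) = (-11 + n)*(611 + n))
a(l) = -3/8 (a(l) = -3/8 + ((l - l)*(7 + l))/8 = -3/8 + (0*(7 + l))/8 = -3/8 + (⅛)*0 = -3/8 + 0 = -3/8)
1/(a(187) + D(639)) = 1/(-3/8 + (-6721 + 639² + 600*639)) = 1/(-3/8 + (-6721 + 408321 + 383400)) = 1/(-3/8 + 785000) = 1/(6279997/8) = 8/6279997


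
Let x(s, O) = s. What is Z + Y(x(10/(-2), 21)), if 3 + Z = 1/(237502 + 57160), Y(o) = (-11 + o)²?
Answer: 74549487/294662 ≈ 253.00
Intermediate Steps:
Z = -883985/294662 (Z = -3 + 1/(237502 + 57160) = -3 + 1/294662 = -883985/294662 ≈ -3.0000)
Z + Y(x(10/(-2), 21)) = -883985/294662 + (-11 + 10/(-2))² = -883985/294662 + (-11 + 10*(-½))² = -883985/294662 + (-11 - 5)² = -883985/294662 + (-16)² = -883985/294662 + 256 = 74549487/294662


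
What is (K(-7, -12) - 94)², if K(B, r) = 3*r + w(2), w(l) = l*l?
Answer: 15876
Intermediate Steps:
w(l) = l²
K(B, r) = 4 + 3*r (K(B, r) = 3*r + 2² = 3*r + 4 = 4 + 3*r)
(K(-7, -12) - 94)² = ((4 + 3*(-12)) - 94)² = ((4 - 36) - 94)² = (-32 - 94)² = (-126)² = 15876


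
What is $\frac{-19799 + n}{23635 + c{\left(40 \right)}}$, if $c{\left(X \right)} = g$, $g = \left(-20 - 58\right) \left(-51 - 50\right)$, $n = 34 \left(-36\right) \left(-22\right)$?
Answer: $\frac{7129}{31513} \approx 0.22622$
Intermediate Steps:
$n = 26928$ ($n = \left(-1224\right) \left(-22\right) = 26928$)
$g = 7878$ ($g = - 78 \left(-51 - 50\right) = \left(-78\right) \left(-101\right) = 7878$)
$c{\left(X \right)} = 7878$
$\frac{-19799 + n}{23635 + c{\left(40 \right)}} = \frac{-19799 + 26928}{23635 + 7878} = \frac{7129}{31513}$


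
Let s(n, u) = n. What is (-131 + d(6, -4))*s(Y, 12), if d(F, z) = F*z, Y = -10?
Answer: 1550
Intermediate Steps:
(-131 + d(6, -4))*s(Y, 12) = (-131 + 6*(-4))*(-10) = (-131 - 24)*(-10) = -155*(-10) = 1550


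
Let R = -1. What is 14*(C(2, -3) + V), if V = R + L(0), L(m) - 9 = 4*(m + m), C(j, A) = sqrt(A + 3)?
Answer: 112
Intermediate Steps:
C(j, A) = sqrt(3 + A)
L(m) = 9 + 8*m (L(m) = 9 + 4*(m + m) = 9 + 4*(2*m) = 9 + 8*m)
V = 8 (V = -1 + (9 + 8*0) = -1 + (9 + 0) = -1 + 9 = 8)
14*(C(2, -3) + V) = 14*(sqrt(3 - 3) + 8) = 14*(sqrt(0) + 8) = 14*(0 + 8) = 14*8 = 112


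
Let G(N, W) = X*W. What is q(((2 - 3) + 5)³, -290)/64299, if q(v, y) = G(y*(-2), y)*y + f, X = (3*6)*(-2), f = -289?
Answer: -3027889/64299 ≈ -47.091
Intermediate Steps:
X = -36 (X = 18*(-2) = -36)
G(N, W) = -36*W
q(v, y) = -289 - 36*y² (q(v, y) = (-36*y)*y - 289 = -36*y² - 289 = -289 - 36*y²)
q(((2 - 3) + 5)³, -290)/64299 = (-289 - 36*(-290)²)/64299 = (-289 - 36*84100)*(1/64299) = (-289 - 3027600)*(1/64299) = -3027889*1/64299 = -3027889/64299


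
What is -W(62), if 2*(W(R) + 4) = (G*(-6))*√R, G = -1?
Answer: 4 - 3*√62 ≈ -19.622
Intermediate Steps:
W(R) = -4 + 3*√R (W(R) = -4 + ((-1*(-6))*√R)/2 = -4 + (6*√R)/2 = -4 + 3*√R)
-W(62) = -(-4 + 3*√62) = 4 - 3*√62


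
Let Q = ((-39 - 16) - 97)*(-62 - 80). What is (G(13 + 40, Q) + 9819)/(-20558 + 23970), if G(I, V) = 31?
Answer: 4925/1706 ≈ 2.8869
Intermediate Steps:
Q = 21584 (Q = (-55 - 97)*(-142) = -152*(-142) = 21584)
(G(13 + 40, Q) + 9819)/(-20558 + 23970) = (31 + 9819)/(-20558 + 23970) = 9850/3412 = 9850*(1/3412) = 4925/1706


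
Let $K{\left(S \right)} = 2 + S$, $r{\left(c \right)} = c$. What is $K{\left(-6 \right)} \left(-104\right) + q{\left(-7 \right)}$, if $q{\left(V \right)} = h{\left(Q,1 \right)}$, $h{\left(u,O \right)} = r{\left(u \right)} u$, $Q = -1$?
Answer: $417$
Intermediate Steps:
$h{\left(u,O \right)} = u^{2}$ ($h{\left(u,O \right)} = u u = u^{2}$)
$q{\left(V \right)} = 1$ ($q{\left(V \right)} = \left(-1\right)^{2} = 1$)
$K{\left(-6 \right)} \left(-104\right) + q{\left(-7 \right)} = \left(2 - 6\right) \left(-104\right) + 1 = \left(-4\right) \left(-104\right) + 1 = 416 + 1 = 417$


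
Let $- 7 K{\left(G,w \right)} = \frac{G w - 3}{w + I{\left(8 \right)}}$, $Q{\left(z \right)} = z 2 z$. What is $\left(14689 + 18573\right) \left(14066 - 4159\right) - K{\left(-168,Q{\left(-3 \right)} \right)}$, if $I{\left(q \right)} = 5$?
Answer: $\frac{53053785047}{161} \approx 3.2953 \cdot 10^{8}$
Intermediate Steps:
$Q{\left(z \right)} = 2 z^{2}$ ($Q{\left(z \right)} = 2 z z = 2 z^{2}$)
$K{\left(G,w \right)} = - \frac{-3 + G w}{7 \left(5 + w\right)}$ ($K{\left(G,w \right)} = - \frac{\left(G w - 3\right) \frac{1}{w + 5}}{7} = - \frac{\left(-3 + G w\right) \frac{1}{5 + w}}{7} = - \frac{\frac{1}{5 + w} \left(-3 + G w\right)}{7} = - \frac{-3 + G w}{7 \left(5 + w\right)}$)
$\left(14689 + 18573\right) \left(14066 - 4159\right) - K{\left(-168,Q{\left(-3 \right)} \right)} = \left(14689 + 18573\right) \left(14066 - 4159\right) - \frac{3 - - 168 \cdot 2 \left(-3\right)^{2}}{7 \left(5 + 2 \left(-3\right)^{2}\right)} = 33262 \cdot 9907 - \frac{3 - - 168 \cdot 2 \cdot 9}{7 \left(5 + 2 \cdot 9\right)} = 329526634 - \frac{3 - \left(-168\right) 18}{7 \left(5 + 18\right)} = 329526634 - \frac{3 + 3024}{7 \cdot 23} = 329526634 - \frac{1}{7} \cdot \frac{1}{23} \cdot 3027 = 329526634 - \frac{3027}{161} = \frac{53053785047}{161}$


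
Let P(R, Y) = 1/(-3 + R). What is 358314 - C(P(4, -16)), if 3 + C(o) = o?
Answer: 358316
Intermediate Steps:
C(o) = -3 + o
358314 - C(P(4, -16)) = 358314 - (-3 + 1/(-3 + 4)) = 358314 - (-3 + 1/1) = 358314 - (-3 + 1) = 358314 - 1*(-2) = 358314 + 2 = 358316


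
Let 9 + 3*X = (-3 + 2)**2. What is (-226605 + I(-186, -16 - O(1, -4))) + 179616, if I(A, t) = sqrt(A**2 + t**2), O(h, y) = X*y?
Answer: -46989 + 2*sqrt(79441)/3 ≈ -46801.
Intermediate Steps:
X = -8/3 (X = -3 + (-3 + 2)**2/3 = -3 + (1/3)*(-1)**2 = -3 + (1/3)*1 = -3 + 1/3 = -8/3 ≈ -2.6667)
O(h, y) = -8*y/3
(-226605 + I(-186, -16 - O(1, -4))) + 179616 = (-226605 + sqrt((-186)**2 + (-16 - (-8)*(-4)/3)**2)) + 179616 = (-226605 + sqrt(34596 + (-16 - 1*32/3)**2)) + 179616 = (-226605 + sqrt(34596 + (-16 - 32/3)**2)) + 179616 = (-226605 + sqrt(34596 + (-80/3)**2)) + 179616 = (-226605 + sqrt(34596 + 6400/9)) + 179616 = (-226605 + sqrt(317764/9)) + 179616 = (-226605 + 2*sqrt(79441)/3) + 179616 = -46989 + 2*sqrt(79441)/3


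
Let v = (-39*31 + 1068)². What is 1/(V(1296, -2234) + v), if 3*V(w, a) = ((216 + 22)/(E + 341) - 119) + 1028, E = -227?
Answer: 171/3451583 ≈ 4.9542e-5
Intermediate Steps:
v = 19881 (v = (-1209 + 1068)² = (-141)² = 19881)
V(w, a) = 51932/171 (V(w, a) = (((216 + 22)/(-227 + 341) - 119) + 1028)/3 = ((238/114 - 119) + 1028)/3 = ((238*(1/114) - 119) + 1028)/3 = ((119/57 - 119) + 1028)/3 = (-6664/57 + 1028)/3 = (⅓)*(51932/57) = 51932/171)
1/(V(1296, -2234) + v) = 1/(51932/171 + 19881) = 1/(3451583/171) = 171/3451583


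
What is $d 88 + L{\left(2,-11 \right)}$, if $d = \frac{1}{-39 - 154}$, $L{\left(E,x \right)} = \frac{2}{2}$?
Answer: $\frac{105}{193} \approx 0.54404$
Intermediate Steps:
$L{\left(E,x \right)} = 1$ ($L{\left(E,x \right)} = 2 \cdot \frac{1}{2} = 1$)
$d = - \frac{1}{193}$ ($d = \frac{1}{-193} = - \frac{1}{193} \approx -0.0051813$)
$d 88 + L{\left(2,-11 \right)} = \left(- \frac{1}{193}\right) 88 + 1 = - \frac{88}{193} + 1 = \frac{105}{193}$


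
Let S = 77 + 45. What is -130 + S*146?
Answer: 17682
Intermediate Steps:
S = 122
-130 + S*146 = -130 + 122*146 = -130 + 17812 = 17682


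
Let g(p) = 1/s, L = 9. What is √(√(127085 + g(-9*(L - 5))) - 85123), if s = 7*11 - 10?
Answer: √(-382117147 + 134*√142621158)/67 ≈ 291.15*I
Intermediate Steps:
s = 67 (s = 77 - 10 = 67)
g(p) = 1/67
√(√(127085 + g(-9*(L - 5))) - 85123) = √(√(127085 + 1/67) - 85123) = √(√(8514696/67) - 85123) = √(2*√142621158/67 - 85123) = √(-85123 + 2*√142621158/67)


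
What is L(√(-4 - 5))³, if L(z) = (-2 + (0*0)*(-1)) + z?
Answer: 46 + 9*I ≈ 46.0 + 9.0*I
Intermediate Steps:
L(z) = -2 + z (L(z) = (-2 + 0*(-1)) + z = (-2 + 0) + z = -2 + z)
L(√(-4 - 5))³ = (-2 + √(-4 - 5))³ = (-2 + √(-9))³ = (-2 + 3*I)³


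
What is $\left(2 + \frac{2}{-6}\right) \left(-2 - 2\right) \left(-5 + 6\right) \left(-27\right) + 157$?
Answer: $337$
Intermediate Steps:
$\left(2 + \frac{2}{-6}\right) \left(-2 - 2\right) \left(-5 + 6\right) \left(-27\right) + 157 = \left(2 + 2 \left(- \frac{1}{6}\right)\right) \left(\left(-4\right) 1\right) \left(-27\right) + 157 = \left(2 - \frac{1}{3}\right) \left(-4\right) \left(-27\right) + 157 = \frac{5}{3} \left(-4\right) \left(-27\right) + 157 = \left(- \frac{20}{3}\right) \left(-27\right) + 157 = 180 + 157 = 337$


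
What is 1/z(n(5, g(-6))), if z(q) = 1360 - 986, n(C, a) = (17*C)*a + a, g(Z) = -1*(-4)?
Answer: 1/374 ≈ 0.0026738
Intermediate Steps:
g(Z) = 4
n(C, a) = a + 17*C*a (n(C, a) = 17*C*a + a = a + 17*C*a)
z(q) = 374
1/z(n(5, g(-6))) = 1/374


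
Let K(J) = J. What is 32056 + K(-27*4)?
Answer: 31948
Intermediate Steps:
32056 + K(-27*4) = 32056 - 27*4 = 32056 - 108 = 31948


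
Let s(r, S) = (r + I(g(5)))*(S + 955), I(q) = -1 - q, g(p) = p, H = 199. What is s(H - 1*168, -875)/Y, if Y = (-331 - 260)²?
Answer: 2000/349281 ≈ 0.0057260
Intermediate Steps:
Y = 349281 (Y = (-591)² = 349281)
s(r, S) = (-6 + r)*(955 + S) (s(r, S) = (r + (-1 - 1*5))*(S + 955) = (r + (-1 - 5))*(955 + S) = (r - 6)*(955 + S) = (-6 + r)*(955 + S))
s(H - 1*168, -875)/Y = (-5730 - 6*(-875) + 955*(199 - 1*168) - 875*(199 - 1*168))/349281 = (-5730 + 5250 + 955*(199 - 168) - 875*(199 - 168))*(1/349281) = (-5730 + 5250 + 955*31 - 875*31)*(1/349281) = (-5730 + 5250 + 29605 - 27125)*(1/349281) = 2000*(1/349281) = 2000/349281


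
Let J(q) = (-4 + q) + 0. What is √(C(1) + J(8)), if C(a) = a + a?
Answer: √6 ≈ 2.4495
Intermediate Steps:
C(a) = 2*a
J(q) = -4 + q
√(C(1) + J(8)) = √(2*1 + (-4 + 8)) = √(2 + 4) = √6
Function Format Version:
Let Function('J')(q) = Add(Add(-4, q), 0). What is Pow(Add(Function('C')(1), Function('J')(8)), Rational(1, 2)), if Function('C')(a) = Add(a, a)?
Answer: Pow(6, Rational(1, 2)) ≈ 2.4495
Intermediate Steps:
Function('C')(a) = Mul(2, a)
Function('J')(q) = Add(-4, q)
Pow(Add(Function('C')(1), Function('J')(8)), Rational(1, 2)) = Pow(Add(Mul(2, 1), Add(-4, 8)), Rational(1, 2)) = Pow(Add(2, 4), Rational(1, 2)) = Pow(6, Rational(1, 2))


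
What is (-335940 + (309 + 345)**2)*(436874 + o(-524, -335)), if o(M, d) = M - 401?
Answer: 40009655424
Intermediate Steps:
o(M, d) = -401 + M
(-335940 + (309 + 345)**2)*(436874 + o(-524, -335)) = (-335940 + (309 + 345)**2)*(436874 + (-401 - 524)) = (-335940 + 654**2)*(436874 - 925) = (-335940 + 427716)*435949 = 91776*435949 = 40009655424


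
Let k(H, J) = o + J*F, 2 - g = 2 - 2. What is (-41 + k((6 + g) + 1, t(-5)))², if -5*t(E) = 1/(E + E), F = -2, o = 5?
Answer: 811801/625 ≈ 1298.9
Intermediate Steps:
g = 2 (g = 2 - (2 - 2) = 2 - 1*0 = 2 + 0 = 2)
t(E) = -1/(10*E) (t(E) = -1/(5*(E + E)) = -1/(2*E)/5 = -1/(10*E))
k(H, J) = 5 - 2*J (k(H, J) = 5 + J*(-2) = 5 - 2*J)
(-41 + k((6 + g) + 1, t(-5)))² = (-41 + (5 - (-1)/(5*(-5))))² = (-41 + (5 - (-1)*(-1)/(5*5)))² = (-41 + (5 - 2*1/50))² = (-41 + (5 - 1/25))² = (-41 + 124/25)² = (-901/25)² = 811801/625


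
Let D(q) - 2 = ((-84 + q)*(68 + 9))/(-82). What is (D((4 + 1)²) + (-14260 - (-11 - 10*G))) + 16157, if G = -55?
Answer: 116063/82 ≈ 1415.4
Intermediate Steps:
D(q) = 3316/41 - 77*q/82 (D(q) = 2 + ((-84 + q)*(68 + 9))/(-82) = 2 + ((-84 + q)*77)*(-1/82) = 2 + (-6468 + 77*q)*(-1/82) = 2 + (3234/41 - 77*q/82) = 3316/41 - 77*q/82)
(D((4 + 1)²) + (-14260 - (-11 - 10*G))) + 16157 = ((3316/41 - 77*(4 + 1)²/82) + (-14260 - (-11 - 10*(-55)))) + 16157 = ((3316/41 - 77/82*5²) + (-14260 - (-11 + 550))) + 16157 = ((3316/41 - 77/82*25) + (-14260 - 1*539)) + 16157 = ((3316/41 - 1925/82) + (-14260 - 539)) + 16157 = (4707/82 - 14799) + 16157 = -1208811/82 + 16157 = 116063/82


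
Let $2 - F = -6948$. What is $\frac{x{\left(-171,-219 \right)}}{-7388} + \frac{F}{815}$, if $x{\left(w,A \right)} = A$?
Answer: $\frac{10305017}{1204244} \approx 8.5573$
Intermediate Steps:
$F = 6950$ ($F = 2 - -6948 = 2 + 6948 = 6950$)
$\frac{x{\left(-171,-219 \right)}}{-7388} + \frac{F}{815} = - \frac{219}{-7388} + \frac{6950}{815} = \left(-219\right) \left(- \frac{1}{7388}\right) + 6950 \cdot \frac{1}{815} = \frac{219}{7388} + \frac{1390}{163} = \frac{10305017}{1204244}$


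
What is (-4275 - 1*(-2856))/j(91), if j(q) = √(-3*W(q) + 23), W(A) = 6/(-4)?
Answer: -129*√110/5 ≈ -270.59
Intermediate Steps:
W(A) = -3/2 (W(A) = 6*(-¼) = -3/2)
j(q) = √110/2 (j(q) = √(-3*(-3/2) + 23) = √(9/2 + 23) = √(55/2) = √110/2)
(-4275 - 1*(-2856))/j(91) = (-4275 - 1*(-2856))/((√110/2)) = (-4275 + 2856)*(√110/55) = -129*√110/5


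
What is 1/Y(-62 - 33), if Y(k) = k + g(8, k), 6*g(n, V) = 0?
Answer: -1/95 ≈ -0.010526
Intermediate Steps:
g(n, V) = 0 (g(n, V) = (1/6)*0 = 0)
Y(k) = k (Y(k) = k + 0 = k)
1/Y(-62 - 33) = 1/(-62 - 33) = 1/(-95) = -1/95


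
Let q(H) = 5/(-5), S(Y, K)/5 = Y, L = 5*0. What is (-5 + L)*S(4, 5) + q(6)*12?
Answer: -112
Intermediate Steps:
L = 0
S(Y, K) = 5*Y
q(H) = -1 (q(H) = 5*(-⅕) = -1)
(-5 + L)*S(4, 5) + q(6)*12 = (-5 + 0)*(5*4) - 1*12 = -5*20 - 12 = -100 - 12 = -112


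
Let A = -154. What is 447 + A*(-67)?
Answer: 10765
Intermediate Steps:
447 + A*(-67) = 447 - 154*(-67) = 447 + 10318 = 10765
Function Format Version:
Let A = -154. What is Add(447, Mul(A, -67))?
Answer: 10765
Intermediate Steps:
Add(447, Mul(A, -67)) = Add(447, Mul(-154, -67)) = Add(447, 10318) = 10765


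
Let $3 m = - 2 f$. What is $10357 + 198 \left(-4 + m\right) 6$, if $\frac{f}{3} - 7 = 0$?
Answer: $-11027$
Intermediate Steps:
$f = 21$ ($f = 21 + 3 \cdot 0 = 21 + 0 = 21$)
$m = -14$ ($m = \frac{\left(-2\right) 21}{3} = \frac{1}{3} \left(-42\right) = -14$)
$10357 + 198 \left(-4 + m\right) 6 = 10357 + 198 \left(-4 - 14\right) 6 = 10357 + 198 \left(\left(-18\right) 6\right) = 10357 + 198 \left(-108\right) = 10357 - 21384 = -11027$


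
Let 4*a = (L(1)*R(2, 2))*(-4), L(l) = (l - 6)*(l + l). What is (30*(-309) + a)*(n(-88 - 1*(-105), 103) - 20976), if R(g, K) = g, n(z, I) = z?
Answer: 193870750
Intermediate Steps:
L(l) = 2*l*(-6 + l) (L(l) = (-6 + l)*(2*l) = 2*l*(-6 + l))
a = 20 (a = (((2*1*(-6 + 1))*2)*(-4))/4 = (((2*1*(-5))*2)*(-4))/4 = (-10*2*(-4))/4 = (-20*(-4))/4 = (1/4)*80 = 20)
(30*(-309) + a)*(n(-88 - 1*(-105), 103) - 20976) = (30*(-309) + 20)*((-88 - 1*(-105)) - 20976) = (-9270 + 20)*((-88 + 105) - 20976) = -9250*(17 - 20976) = -9250*(-20959) = 193870750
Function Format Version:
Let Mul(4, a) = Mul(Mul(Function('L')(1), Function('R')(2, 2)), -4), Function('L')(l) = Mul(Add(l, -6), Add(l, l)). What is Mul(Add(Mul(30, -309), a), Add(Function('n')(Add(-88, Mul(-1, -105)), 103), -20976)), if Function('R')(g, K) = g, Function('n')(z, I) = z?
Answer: 193870750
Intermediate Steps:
Function('L')(l) = Mul(2, l, Add(-6, l)) (Function('L')(l) = Mul(Add(-6, l), Mul(2, l)) = Mul(2, l, Add(-6, l)))
a = 20 (a = Mul(Rational(1, 4), Mul(Mul(Mul(2, 1, Add(-6, 1)), 2), -4)) = Mul(Rational(1, 4), Mul(Mul(Mul(2, 1, -5), 2), -4)) = Mul(Rational(1, 4), Mul(Mul(-10, 2), -4)) = Mul(Rational(1, 4), Mul(-20, -4)) = Mul(Rational(1, 4), 80) = 20)
Mul(Add(Mul(30, -309), a), Add(Function('n')(Add(-88, Mul(-1, -105)), 103), -20976)) = Mul(Add(Mul(30, -309), 20), Add(Add(-88, Mul(-1, -105)), -20976)) = Mul(Add(-9270, 20), Add(Add(-88, 105), -20976)) = Mul(-9250, Add(17, -20976)) = Mul(-9250, -20959) = 193870750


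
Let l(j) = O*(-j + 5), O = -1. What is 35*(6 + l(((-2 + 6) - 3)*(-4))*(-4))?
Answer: 1470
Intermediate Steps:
l(j) = -5 + j (l(j) = -(-j + 5) = -(5 - j) = -5 + j)
35*(6 + l(((-2 + 6) - 3)*(-4))*(-4)) = 35*(6 + (-5 + ((-2 + 6) - 3)*(-4))*(-4)) = 35*(6 + (-5 + (4 - 3)*(-4))*(-4)) = 35*(6 + (-5 + 1*(-4))*(-4)) = 35*(6 + (-5 - 4)*(-4)) = 35*(6 - 9*(-4)) = 35*(6 + 36) = 35*42 = 1470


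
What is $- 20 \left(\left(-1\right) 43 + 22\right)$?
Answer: $420$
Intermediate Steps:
$- 20 \left(\left(-1\right) 43 + 22\right) = - 20 \left(-43 + 22\right) = \left(-20\right) \left(-21\right) = 420$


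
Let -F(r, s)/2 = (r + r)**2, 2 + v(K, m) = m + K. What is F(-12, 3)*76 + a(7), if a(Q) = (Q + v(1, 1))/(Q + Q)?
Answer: -175103/2 ≈ -87552.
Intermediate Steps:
v(K, m) = -2 + K + m (v(K, m) = -2 + (m + K) = -2 + (K + m) = -2 + K + m)
F(r, s) = -8*r**2 (F(r, s) = -2*(r + r)**2 = -2*4*r**2 = -8*r**2)
a(Q) = 1/2 (a(Q) = (Q + (-2 + 1 + 1))/(Q + Q) = (Q + 0)/((2*Q)) = Q*(1/(2*Q)) = 1/2)
F(-12, 3)*76 + a(7) = -8*(-12)**2*76 + 1/2 = -8*144*76 + 1/2 = -1152*76 + 1/2 = -87552 + 1/2 = -175103/2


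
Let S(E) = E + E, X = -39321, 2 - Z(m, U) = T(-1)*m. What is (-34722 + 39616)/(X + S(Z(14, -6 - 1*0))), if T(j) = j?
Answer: -4894/39289 ≈ -0.12456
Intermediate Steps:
Z(m, U) = 2 + m (Z(m, U) = 2 - (-1)*m = 2 + m)
S(E) = 2*E
(-34722 + 39616)/(X + S(Z(14, -6 - 1*0))) = (-34722 + 39616)/(-39321 + 2*(2 + 14)) = 4894/(-39321 + 2*16) = 4894/(-39321 + 32) = 4894/(-39289) = 4894*(-1/39289) = -4894/39289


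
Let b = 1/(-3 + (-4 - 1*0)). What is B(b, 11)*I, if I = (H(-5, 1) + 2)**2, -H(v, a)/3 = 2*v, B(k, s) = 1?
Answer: 1024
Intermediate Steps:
b = -1/7 (b = 1/(-3 + (-4 + 0)) = 1/(-3 - 4) = 1/(-7) = -1/7 ≈ -0.14286)
H(v, a) = -6*v
I = 1024 (I = (-6*(-5) + 2)**2 = (30 + 2)**2 = 32**2 = 1024)
B(b, 11)*I = 1*1024 = 1024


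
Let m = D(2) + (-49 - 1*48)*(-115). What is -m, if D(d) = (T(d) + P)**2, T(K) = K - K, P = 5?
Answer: -11180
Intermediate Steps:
T(K) = 0
D(d) = 25 (D(d) = (0 + 5)**2 = 5**2 = 25)
m = 11180 (m = 25 + (-49 - 1*48)*(-115) = 25 + (-49 - 48)*(-115) = 25 - 97*(-115) = 25 + 11155 = 11180)
-m = -1*11180 = -11180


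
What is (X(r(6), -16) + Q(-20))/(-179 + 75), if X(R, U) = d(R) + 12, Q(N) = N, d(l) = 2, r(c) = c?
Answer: 3/52 ≈ 0.057692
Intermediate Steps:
X(R, U) = 14 (X(R, U) = 2 + 12 = 14)
(X(r(6), -16) + Q(-20))/(-179 + 75) = (14 - 20)/(-179 + 75) = -6/(-104) = -6*(-1/104) = 3/52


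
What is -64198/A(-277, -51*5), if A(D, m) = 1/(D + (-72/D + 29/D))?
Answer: 4923087828/277 ≈ 1.7773e+7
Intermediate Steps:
A(D, m) = 1/(D - 43/D)
-64198/A(-277, -51*5) = -64198/((-277/(-43 + (-277)**2))) = -64198/((-277/(-43 + 76729))) = -64198/((-277/76686)) = -64198/((-277*1/76686)) = -64198/(-277/76686) = -64198*(-76686/277) = 4923087828/277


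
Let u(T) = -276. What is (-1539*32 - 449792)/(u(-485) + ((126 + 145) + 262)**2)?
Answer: -499040/283813 ≈ -1.7583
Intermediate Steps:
(-1539*32 - 449792)/(u(-485) + ((126 + 145) + 262)**2) = (-1539*32 - 449792)/(-276 + ((126 + 145) + 262)**2) = (-49248 - 449792)/(-276 + (271 + 262)**2) = -499040/(-276 + 533**2) = -499040/(-276 + 284089) = -499040/283813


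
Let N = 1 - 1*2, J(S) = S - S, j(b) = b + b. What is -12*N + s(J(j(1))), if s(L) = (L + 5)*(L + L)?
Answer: 12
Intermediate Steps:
j(b) = 2*b
J(S) = 0
s(L) = 2*L*(5 + L) (s(L) = (5 + L)*(2*L) = 2*L*(5 + L))
N = -1 (N = 1 - 2 = -1)
-12*N + s(J(j(1))) = -12*(-1) + 2*0*(5 + 0) = 12 + 2*0*5 = 12 + 0 = 12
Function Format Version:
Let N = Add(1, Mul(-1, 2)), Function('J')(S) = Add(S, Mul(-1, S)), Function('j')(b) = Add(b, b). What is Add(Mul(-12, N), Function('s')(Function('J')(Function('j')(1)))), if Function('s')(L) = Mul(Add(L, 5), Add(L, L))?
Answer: 12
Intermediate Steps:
Function('j')(b) = Mul(2, b)
Function('J')(S) = 0
Function('s')(L) = Mul(2, L, Add(5, L)) (Function('s')(L) = Mul(Add(5, L), Mul(2, L)) = Mul(2, L, Add(5, L)))
N = -1 (N = Add(1, -2) = -1)
Add(Mul(-12, N), Function('s')(Function('J')(Function('j')(1)))) = Add(Mul(-12, -1), Mul(2, 0, Add(5, 0))) = Add(12, Mul(2, 0, 5)) = Add(12, 0) = 12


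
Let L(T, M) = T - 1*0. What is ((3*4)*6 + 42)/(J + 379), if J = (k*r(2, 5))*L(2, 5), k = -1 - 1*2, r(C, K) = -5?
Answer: 114/409 ≈ 0.27873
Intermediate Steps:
L(T, M) = T (L(T, M) = T + 0 = T)
k = -3 (k = -1 - 2 = -3)
J = 30 (J = -3*(-5)*2 = 15*2 = 30)
((3*4)*6 + 42)/(J + 379) = ((3*4)*6 + 42)/(30 + 379) = (12*6 + 42)/409 = (72 + 42)*(1/409) = 114*(1/409) = 114/409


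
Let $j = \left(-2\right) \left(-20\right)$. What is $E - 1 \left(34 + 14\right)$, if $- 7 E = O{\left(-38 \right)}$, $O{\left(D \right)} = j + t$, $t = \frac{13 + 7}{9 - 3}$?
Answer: $- \frac{1138}{21} \approx -54.19$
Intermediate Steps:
$j = 40$
$t = \frac{10}{3}$ ($t = \frac{20}{6} = 20 \cdot \frac{1}{6} = \frac{10}{3} \approx 3.3333$)
$O{\left(D \right)} = \frac{130}{3}$ ($O{\left(D \right)} = 40 + \frac{10}{3} = \frac{130}{3}$)
$E = - \frac{130}{21}$ ($E = \left(- \frac{1}{7}\right) \frac{130}{3} = - \frac{130}{21} \approx -6.1905$)
$E - 1 \left(34 + 14\right) = - \frac{130}{21} - 1 \left(34 + 14\right) = - \frac{130}{21} - 1 \cdot 48 = - \frac{130}{21} - 48 = - \frac{1138}{21}$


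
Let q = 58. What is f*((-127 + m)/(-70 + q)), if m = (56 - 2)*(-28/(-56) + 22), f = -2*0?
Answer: 0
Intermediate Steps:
f = 0
m = 1215 (m = 54*(-28*(-1/56) + 22) = 54*(½ + 22) = 54*(45/2) = 1215)
f*((-127 + m)/(-70 + q)) = 0*((-127 + 1215)/(-70 + 58)) = 0*(1088/(-12)) = 0*(1088*(-1/12)) = 0*(-272/3) = 0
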